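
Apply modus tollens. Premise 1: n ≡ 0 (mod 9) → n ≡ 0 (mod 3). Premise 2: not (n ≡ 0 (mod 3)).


Modus tollens: from (P → Q) and ¬Q, infer ¬P.
Q = 'n ≡ 0 (mod 3)' is denied; since P → Q, P must also fail.

Not (n ≡ 0 (mod 9)).


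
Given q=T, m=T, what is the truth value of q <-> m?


Biconditional is true when both operands have the same truth value.
Substitute: q=T, m=T.
T <-> T evaluates to T.

T


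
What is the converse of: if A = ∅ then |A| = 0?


The converse of (P → Q) is (Q → P). It is not in general equivalent to the original.
Here P = 'A = ∅' and Q = '|A| = 0'.

If |A| = 0, then A = ∅.


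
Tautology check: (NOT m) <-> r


Build the truth table over {m, r}:
m | r | φ
---------
F | F | F
T | F | T
F | T | T
T | T | F
Counterexample at row 1: with m=F, r=F, the formula is F.

No, it is not a tautology.


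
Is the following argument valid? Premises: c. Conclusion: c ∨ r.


This matches the form of disjunction introduction: the conclusion follows in every model of the premises.

Valid.


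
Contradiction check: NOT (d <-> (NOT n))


Truth table over {d, n}:
d | n | φ
---------
F | F | T
T | F | F
F | T | F
T | T | T
Satisfying assignment at row 1: d=F, n=F gives T.

No, it is not a contradiction.


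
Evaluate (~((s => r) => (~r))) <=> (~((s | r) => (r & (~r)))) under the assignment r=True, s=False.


Substitute r=True, s=False:
s => r = False => True = True
~r = False
(s => r) => (~r) = True => False = False
~((s => r) => (~r)) = True
s | r = False | True = True
~r = False
r & (~r) = True & False = False
(s | r) => (r & (~r)) = True => False = False
~((s | r) => (r & (~r))) = True
(~((s => r) => (~r))) <=> (~((s | r) => (r & (~r)))) = True <=> True = True

True


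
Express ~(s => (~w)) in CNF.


Step 1: Rewrite s → (¬w) as ¬s ∨ (¬w).
Step 2: Negate: ¬(¬s ∨ (¬w)) = s ∧ ¬(¬w) (De Morgan + double negation).
Step 3: Eliminate any double negations (¬¬X = X).

s & w


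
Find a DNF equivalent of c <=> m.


Step 1: c ↔ m is true exactly when both agree: (c ∧ m) ∨ (¬c ∧ ¬m).

(c & m) | ((~c) & (~m))


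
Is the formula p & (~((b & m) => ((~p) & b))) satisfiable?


Search for a satisfying assignment over {b, m, p}.
Try b=True, m=True, p=True: the formula evaluates to True.
A satisfying assignment exists.

Satisfiable.


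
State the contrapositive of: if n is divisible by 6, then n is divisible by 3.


The contrapositive of (P → Q) is (¬Q → ¬P); it is logically equivalent to the original.
Here P = 'n is divisible by 6' and Q = 'n is divisible by 3'.

If not (n is divisible by 3), then not (n is divisible by 6).


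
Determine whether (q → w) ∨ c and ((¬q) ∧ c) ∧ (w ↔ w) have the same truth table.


Compare truth tables:
c | q | w | φ | ψ
-----------------
F | F | F | T | F
T | F | F | T | T
F | T | F | F | F
T | T | F | T | F
F | F | T | T | F
T | F | T | T | T
F | T | T | T | F
T | T | T | T | F
They differ at row 1 (c=F, q=F, w=F): φ=T but ψ=F.

No, they are not logically equivalent.


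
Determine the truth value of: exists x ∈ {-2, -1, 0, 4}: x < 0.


Evaluate the predicate on each element: -2:True, -1:True, 0:False, 4:False.
Witness x = -2 satisfies the predicate.

True


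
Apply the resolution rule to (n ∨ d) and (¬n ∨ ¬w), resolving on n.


The clauses contain complementary literals n and ¬n.
Resolution eliminates this pair and disjoins the remaining literals (merging duplicates).

(d ∨ ¬w)


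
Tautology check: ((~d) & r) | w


Build the truth table over {d, r, w}:
d | r | w | φ
-------------
False | False | False | False
True | False | False | False
False | True | False | True
True | True | False | False
False | False | True | True
True | False | True | True
False | True | True | True
True | True | True | True
Counterexample at row 1: with d=False, r=False, w=False, the formula is False.

No, it is not a tautology.


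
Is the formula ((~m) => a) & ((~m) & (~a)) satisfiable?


Check all 4 assignments over {a, m}:
a | m | φ
---------
False | False | False
True | False | False
False | True | False
True | True | False
No assignment makes the formula true.

Unsatisfiable.


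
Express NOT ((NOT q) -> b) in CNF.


Step 1: Rewrite (¬q) → b as ¬(¬q) ∨ b.
Step 2: Negate: ¬(¬(¬q) ∨ b) = (¬q) ∧ ¬b (De Morgan + double negation).

(NOT q) AND (NOT b)


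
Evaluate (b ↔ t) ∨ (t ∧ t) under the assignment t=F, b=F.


Substitute t=F, b=F:
b ↔ t = F ↔ F = T
t ∧ t = F ∧ F = F
(b ↔ t) ∨ (t ∧ t) = T ∨ F = T

T


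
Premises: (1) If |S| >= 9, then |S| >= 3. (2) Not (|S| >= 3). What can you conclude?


Modus tollens: from (P → Q) and ¬Q, infer ¬P.
Q = '|S| >= 3' is denied; since P → Q, P must also fail.

Not (|S| >= 9).


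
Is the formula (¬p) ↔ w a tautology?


Build the truth table over {p, w}:
p | w | φ
---------
F | F | F
T | F | T
F | T | T
T | T | F
Counterexample at row 1: with p=F, w=F, the formula is F.

No, it is not a tautology.


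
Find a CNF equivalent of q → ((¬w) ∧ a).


Step 1: Rewrite q → ((¬w) ∧ a) as ¬q ∨ ((¬w) ∧ a).
Step 2: Distribute ∨ over ∧.

((¬q) ∨ (¬w)) ∧ ((¬q) ∨ a)


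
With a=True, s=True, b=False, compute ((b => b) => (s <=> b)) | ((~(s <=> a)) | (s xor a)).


Substitute a=True, s=True, b=False:
b => b = False => False = True
s <=> b = True <=> False = False
(b => b) => (s <=> b) = True => False = False
s <=> a = True <=> True = True
~(s <=> a) = False
s xor a = True xor True = False
(~(s <=> a)) | (s xor a) = False | False = False
((b => b) => (s <=> b)) | ((~(s <=> a)) | (s xor a)) = False | False = False

False


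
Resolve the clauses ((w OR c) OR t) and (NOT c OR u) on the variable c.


The clauses contain complementary literals c and NOTc.
Resolution eliminates this pair and disjoins the remaining literals (merging duplicates).

((w OR t) OR u)


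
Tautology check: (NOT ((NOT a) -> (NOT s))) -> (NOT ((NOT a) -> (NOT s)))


Build the truth table over {a, s}:
a | s | φ
---------
F | F | T
T | F | T
F | T | T
T | T | T
Every row evaluates to true.

Yes, it is a tautology.


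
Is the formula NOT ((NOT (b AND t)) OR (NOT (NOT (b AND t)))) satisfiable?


Check all 4 assignments over {b, t}:
b | t | φ
---------
F | F | F
T | F | F
F | T | F
T | T | F
No assignment makes the formula true.

Unsatisfiable.


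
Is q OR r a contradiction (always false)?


Truth table over {q, r}:
q | r | φ
---------
F | F | F
T | F | T
F | T | T
T | T | T
Satisfying assignment at row 2: q=T, r=F gives T.

No, it is not a contradiction.


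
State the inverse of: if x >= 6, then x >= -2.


The inverse of (P → Q) is (¬P → ¬Q). It is equivalent to the converse, not to the original.
Here P = 'x >= 6' and Q = 'x >= -2'.

If not (x >= 6), then not (x >= -2).


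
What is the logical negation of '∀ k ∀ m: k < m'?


Negation flips each quantifier (∀↔∃) and negates the inner predicate.
¬(∀ k ∀ m: φ) = ∃ k ∃ m: ¬φ.

∃ k ∃ m: ¬(k < m)


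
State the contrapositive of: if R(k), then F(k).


The contrapositive of (P → Q) is (¬Q → ¬P); it is logically equivalent to the original.
Here P = 'R(k)' and Q = 'F(k)'.

If not (F(k)), then not (R(k)).


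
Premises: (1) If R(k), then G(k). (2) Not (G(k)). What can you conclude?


Modus tollens: from (P → Q) and ¬Q, infer ¬P.
Q = 'G(k)' is denied; since P → Q, P must also fail.

Not (R(k)).


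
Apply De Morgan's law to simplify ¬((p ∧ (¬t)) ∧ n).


De Morgan: the negation of a conjunction is the disjunction of the negations.
Distribute ¬ across ∧, flipping it to ∨, and negate each literal.

((¬p) ∨ t) ∨ (¬n)


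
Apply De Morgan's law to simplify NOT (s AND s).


De Morgan: the negation of a conjunction is the disjunction of the negations.
Distribute NOT across AND, flipping it to OR, and negate each literal.

(NOT s) OR (NOT s)


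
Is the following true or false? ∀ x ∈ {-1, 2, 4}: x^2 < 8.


Evaluate the predicate on each element: -1:T, 2:T, 4:F.
Counterexample x = 4 fails the predicate.

F


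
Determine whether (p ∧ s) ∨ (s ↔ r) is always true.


Build the truth table over {p, r, s}:
p | r | s | φ
-------------
F | F | F | T
T | F | F | T
F | T | F | F
T | T | F | F
F | F | T | F
T | F | T | T
F | T | T | T
T | T | T | T
Counterexample at row 3: with p=F, r=T, s=F, the formula is F.

No, it is not a tautology.


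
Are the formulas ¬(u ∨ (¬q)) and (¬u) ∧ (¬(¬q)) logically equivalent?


Compare truth tables:
q | u | φ | ψ
-------------
F | F | F | F
T | F | T | T
F | T | F | F
T | T | F | F
The columns φ and ψ agree on every row.

Yes, they are logically equivalent.


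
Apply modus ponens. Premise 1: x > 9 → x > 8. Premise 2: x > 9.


Modus ponens: from (P → Q) and P, infer Q.
P = 'x > 9' is asserted, and P → Q holds, so Q follows.

x > 8.


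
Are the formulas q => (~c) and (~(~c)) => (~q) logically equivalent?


Compare truth tables:
c | q | φ | ψ
-------------
False | False | True | True
True | False | True | True
False | True | True | True
True | True | False | False
The columns φ and ψ agree on every row.

Yes, they are logically equivalent.


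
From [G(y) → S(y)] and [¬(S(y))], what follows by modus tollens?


Modus tollens: from (P → Q) and ¬Q, infer ¬P.
Q = 'S(y)' is denied; since P → Q, P must also fail.

Not (G(y)).


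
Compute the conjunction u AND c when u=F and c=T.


Conjunction is true only when both operands are true.
Substitute: u=F, c=T.
F AND T evaluates to F.

F


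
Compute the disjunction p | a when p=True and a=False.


Disjunction is false only when both operands are false.
Substitute: p=True, a=False.
True | False evaluates to True.

True


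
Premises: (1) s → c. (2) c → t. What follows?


Hypothetical syllogism: from (P → Q) and (Q → R), infer (P → R).
Chain the two implications through the shared middle term 'c'.

s → t


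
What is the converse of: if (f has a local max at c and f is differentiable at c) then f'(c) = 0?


The converse of (P → Q) is (Q → P). It is not in general equivalent to the original.
Here P = '(f has a local max at c and f is differentiable at c)' and Q = 'f'(c) = 0'.

If f'(c) = 0, then (f has a local max at c and f is differentiable at c).


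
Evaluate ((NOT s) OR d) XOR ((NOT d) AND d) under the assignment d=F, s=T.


Substitute d=F, s=T:
NOT s = F
(NOT s) OR d = F OR F = F
NOT d = T
(NOT d) AND d = T AND F = F
((NOT s) OR d) XOR ((NOT d) AND d) = F XOR F = F

F


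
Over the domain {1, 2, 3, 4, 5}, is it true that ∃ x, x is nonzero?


Evaluate the predicate on each element: 1:T, 2:T, 3:T, 4:T, 5:T.
Witness x = 1 satisfies the predicate.

T


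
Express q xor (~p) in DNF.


Step 1: q ⊕ (¬p) is true exactly when they disagree: (q ∧ ¬(¬p)) ∨ (¬q ∧ (¬p)).
Step 2: Eliminate any double negations (¬¬X = X).

(q & p) | ((~q) & (~p))


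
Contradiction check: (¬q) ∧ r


Truth table over {q, r}:
q | r | φ
---------
F | F | F
T | F | F
F | T | T
T | T | F
Satisfying assignment at row 3: q=F, r=T gives T.

No, it is not a contradiction.


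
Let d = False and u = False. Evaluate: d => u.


Implication is false only when antecedent is true and consequent is false.
Substitute: d=False, u=False.
False => False evaluates to True.

True


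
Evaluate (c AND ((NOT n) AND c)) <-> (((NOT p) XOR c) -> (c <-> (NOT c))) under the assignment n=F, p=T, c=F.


Substitute n=F, p=T, c=F:
NOT n = T
(NOT n) AND c = T AND F = F
c AND ((NOT n) AND c) = F AND F = F
NOT p = F
(NOT p) XOR c = F XOR F = F
NOT c = T
c <-> (NOT c) = F <-> T = F
((NOT p) XOR c) -> (c <-> (NOT c)) = F -> F = T
(c AND ((NOT n) AND c)) <-> (((NOT p) XOR c) -> (c <-> (NOT c))) = F <-> T = F

F


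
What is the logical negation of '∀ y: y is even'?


¬(∀ x: φ) = ∃ x: ¬φ, and ¬(∃ x: φ) = ∀ x: ¬φ.
Apply to the universal statement.

∃ y: ¬(y is even)


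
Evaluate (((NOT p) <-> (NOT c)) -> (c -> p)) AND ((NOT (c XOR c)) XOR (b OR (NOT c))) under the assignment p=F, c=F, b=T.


Substitute p=F, c=F, b=T:
… (earlier sub-steps elided)
NOT c = T
(NOT p) <-> (NOT c) = T <-> T = T
c -> p = F -> F = T
((NOT p) <-> (NOT c)) -> (c -> p) = T -> T = T
c XOR c = F XOR F = F
NOT (c XOR c) = T
NOT c = T
b OR (NOT c) = T OR T = T
(NOT (c XOR c)) XOR (b OR (NOT c)) = T XOR T = F
(((NOT p) <-> (NOT c)) -> (c -> p)) AND ((NOT (c XOR c)) XOR (b OR (NOT c))) = T AND F = F

F


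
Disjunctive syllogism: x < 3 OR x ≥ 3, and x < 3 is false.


Disjunctive syllogism: from (P ∨ Q) and ¬P, infer Q.
One disjunct, 'x < 3', is ruled out; the other must hold.

x ≥ 3


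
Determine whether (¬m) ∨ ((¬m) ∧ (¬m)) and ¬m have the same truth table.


Compare truth tables:
m | φ | ψ
---------
F | T | T
T | F | F
The columns φ and ψ agree on every row.

Yes, they are logically equivalent.


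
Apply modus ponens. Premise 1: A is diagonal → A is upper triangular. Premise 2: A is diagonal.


Modus ponens: from (P → Q) and P, infer Q.
P = 'A is diagonal' is asserted, and P → Q holds, so Q follows.

A is upper triangular.


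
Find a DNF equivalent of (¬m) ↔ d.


Step 1: (¬m) ↔ d is true exactly when both agree: ((¬m) ∧ d) ∨ (¬(¬m) ∧ ¬d).
Step 2: Eliminate any double negations (¬¬X = X).

((¬m) ∧ d) ∨ (m ∧ (¬d))


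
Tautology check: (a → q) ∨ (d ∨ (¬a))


Build the truth table over {a, d, q}:
a | d | q | φ
-------------
F | F | F | T
T | F | F | F
F | T | F | T
T | T | F | T
F | F | T | T
T | F | T | T
F | T | T | T
T | T | T | T
Counterexample at row 2: with a=T, d=F, q=F, the formula is F.

No, it is not a tautology.


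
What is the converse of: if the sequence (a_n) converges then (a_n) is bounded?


The converse of (P → Q) is (Q → P). It is not in general equivalent to the original.
Here P = 'the sequence (a_n) converges' and Q = '(a_n) is bounded'.

If (a_n) is bounded, then the sequence (a_n) converges.


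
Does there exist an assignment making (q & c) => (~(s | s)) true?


Search for a satisfying assignment over {c, q, s}.
Try c=False, q=False, s=False: the formula evaluates to True.
A satisfying assignment exists.

Satisfiable.


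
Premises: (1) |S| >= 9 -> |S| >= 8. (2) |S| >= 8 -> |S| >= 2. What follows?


Hypothetical syllogism: from (P → Q) and (Q → R), infer (P → R).
Chain the two implications through the shared middle term '|S| >= 8'.

|S| >= 9 -> |S| >= 2


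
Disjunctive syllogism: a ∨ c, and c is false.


Disjunctive syllogism: from (P ∨ Q) and ¬P, infer Q.
One disjunct, 'c', is ruled out; the other must hold.

a


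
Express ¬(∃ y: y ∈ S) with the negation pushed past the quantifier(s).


¬(∀ x: φ) = ∃ x: ¬φ, and ¬(∃ x: φ) = ∀ x: ¬φ.
Apply to the existential statement.

∀ y: ¬(y ∈ S)


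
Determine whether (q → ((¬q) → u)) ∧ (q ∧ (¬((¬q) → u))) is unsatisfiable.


Truth table over {q, u}:
q | u | φ
---------
F | F | F
T | F | F
F | T | F
T | T | F
Every row is false.

Yes, it is a contradiction.


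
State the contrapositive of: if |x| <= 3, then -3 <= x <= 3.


The contrapositive of (P → Q) is (¬Q → ¬P); it is logically equivalent to the original.
Here P = '|x| <= 3' and Q = '-3 <= x <= 3'.

If not (-3 <= x <= 3), then not (|x| <= 3).


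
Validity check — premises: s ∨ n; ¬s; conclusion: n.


This matches the form of disjunctive syllogism: the conclusion follows in every model of the premises.

Valid.


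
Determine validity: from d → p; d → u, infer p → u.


This is (no valid rule). There exist truth assignments where the premises are all true but the conclusion is false.

Invalid.


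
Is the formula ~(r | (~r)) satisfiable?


Check all 2 assignments over {r}:
r | φ
-----
False | False
True | False
No assignment makes the formula true.

Unsatisfiable.


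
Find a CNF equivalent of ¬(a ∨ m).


Step 1: Apply De Morgan: ¬(a ∨ m) = ¬a ∧ ¬m.

(¬a) ∧ (¬m)


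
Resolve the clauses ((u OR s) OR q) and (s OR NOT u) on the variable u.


The clauses contain complementary literals u and NOTu.
Resolution eliminates this pair and disjoins the remaining literals (merging duplicates).

(s OR q)


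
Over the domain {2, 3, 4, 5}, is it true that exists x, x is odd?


Evaluate the predicate on each element: 2:False, 3:True, 4:False, 5:True.
Witness x = 3 satisfies the predicate.

True


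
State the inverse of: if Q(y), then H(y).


The inverse of (P → Q) is (¬P → ¬Q). It is equivalent to the converse, not to the original.
Here P = 'Q(y)' and Q = 'H(y)'.

If not (Q(y)), then not (H(y)).


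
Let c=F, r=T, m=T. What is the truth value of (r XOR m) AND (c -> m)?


Substitute c=F, r=T, m=T:
r XOR m = T XOR T = F
c -> m = F -> T = T
(r XOR m) AND (c -> m) = F AND T = F

F


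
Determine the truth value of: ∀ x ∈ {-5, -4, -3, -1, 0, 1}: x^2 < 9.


Evaluate the predicate on each element: -5:F, -4:F, -3:F, -1:T, 0:T, 1:T.
Counterexample x = -5 fails the predicate.

F


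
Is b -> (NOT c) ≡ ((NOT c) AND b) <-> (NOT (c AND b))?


Compare truth tables:
b | c | φ | ψ
-------------
F | F | T | F
T | F | T | T
F | T | T | F
T | T | F | T
They differ at row 1 (b=F, c=F): φ=T but ψ=F.

No, they are not logically equivalent.


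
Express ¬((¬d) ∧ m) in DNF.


Step 1: Apply De Morgan: ¬((¬d) ∧ m) = ¬(¬d) ∨ ¬m.
Step 2: Eliminate any double negations (¬¬X = X).

d ∨ (¬m)


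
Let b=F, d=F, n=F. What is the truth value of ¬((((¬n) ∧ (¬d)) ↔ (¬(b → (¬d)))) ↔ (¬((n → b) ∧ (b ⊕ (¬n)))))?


Substitute b=F, d=F, n=F:
… (earlier sub-steps elided)
b → (¬d) = F → T = T
¬(b → (¬d)) = F
((¬n) ∧ (¬d)) ↔ (¬(b → (¬d))) = T ↔ F = F
n → b = F → F = T
¬n = T
b ⊕ (¬n) = F ⊕ T = T
(n → b) ∧ (b ⊕ (¬n)) = T ∧ T = T
¬((n → b) ∧ (b ⊕ (¬n))) = F
(((¬n) ∧ (¬d)) ↔ (¬(b → (¬d)))) ↔ (¬((n → b) ∧ (b ⊕ (¬n)))) = F ↔ F = T
¬((((¬n) ∧ (¬d)) ↔ (¬(b → (¬d)))) ↔ (¬((n → b) ∧ (b ⊕ (¬n))))) = F

F


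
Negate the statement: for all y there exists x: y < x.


Negation flips each quantifier (∀↔∃) and negates the inner predicate.
¬(for all y there exists x: φ) = there exists y for all x: ¬φ.

there exists y for all x: NOT(y < x)


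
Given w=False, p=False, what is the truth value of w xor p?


Exclusive or is true when exactly one operand is true.
Substitute: w=False, p=False.
False xor False evaluates to False.

False


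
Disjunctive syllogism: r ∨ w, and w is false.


Disjunctive syllogism: from (P ∨ Q) and ¬P, infer Q.
One disjunct, 'w', is ruled out; the other must hold.

r


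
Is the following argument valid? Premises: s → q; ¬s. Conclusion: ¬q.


This is denying the antecedent (fallacy). There exist truth assignments where the premises are all true but the conclusion is false.

Invalid.


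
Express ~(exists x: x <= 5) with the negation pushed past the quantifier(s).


¬(forall x: φ) = exists x: ¬φ, and ¬(exists x: φ) = forall x: ¬φ.
Apply to the existential statement.

forall x: ~(x <= 5)


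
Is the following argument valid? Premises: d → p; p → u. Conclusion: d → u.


This matches the form of hypothetical syllogism: the conclusion follows in every model of the premises.

Valid.


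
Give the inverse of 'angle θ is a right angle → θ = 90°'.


The inverse of (P → Q) is (¬P → ¬Q). It is equivalent to the converse, not to the original.
Here P = 'angle θ is a right angle' and Q = 'θ = 90°'.

If not (angle θ is a right angle), then not (θ = 90°).


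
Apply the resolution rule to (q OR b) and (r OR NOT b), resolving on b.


The clauses contain complementary literals b and NOTb.
Resolution eliminates this pair and disjoins the remaining literals (merging duplicates).

(q OR r)


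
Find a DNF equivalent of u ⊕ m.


Step 1: u ⊕ m is true exactly when they disagree: (u ∧ ¬m) ∨ (¬u ∧ m).

(u ∧ (¬m)) ∨ ((¬u) ∧ m)


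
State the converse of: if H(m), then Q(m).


The converse of (P → Q) is (Q → P). It is not in general equivalent to the original.
Here P = 'H(m)' and Q = 'Q(m)'.

If Q(m), then H(m).


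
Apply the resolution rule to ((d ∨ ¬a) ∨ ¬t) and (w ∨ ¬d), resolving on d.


The clauses contain complementary literals d and ¬d.
Resolution eliminates this pair and disjoins the remaining literals (merging duplicates).

((¬t ∨ ¬a) ∨ w)


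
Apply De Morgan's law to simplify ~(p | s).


De Morgan: the negation of a disjunction is the conjunction of the negations.
Distribute ~ across |, flipping it to &, and negate each literal.

(~p) & (~s)


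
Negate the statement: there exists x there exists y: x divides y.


Negation flips each quantifier (∀↔∃) and negates the inner predicate.
¬(there exists x there exists y: φ) = for all x for all y: ¬φ.

for all x for all y: NOT(x divides y)


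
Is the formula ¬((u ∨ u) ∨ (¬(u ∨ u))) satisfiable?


Check all 2 assignments over {u}:
u | φ
-----
F | F
T | F
No assignment makes the formula true.

Unsatisfiable.


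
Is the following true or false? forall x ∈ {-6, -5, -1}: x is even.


Evaluate the predicate on each element: -6:True, -5:False, -1:False.
Counterexample x = -5 fails the predicate.

False


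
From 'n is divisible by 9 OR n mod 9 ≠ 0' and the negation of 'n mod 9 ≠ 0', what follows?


Disjunctive syllogism: from (P ∨ Q) and ¬P, infer Q.
One disjunct, 'n mod 9 ≠ 0', is ruled out; the other must hold.

n is divisible by 9


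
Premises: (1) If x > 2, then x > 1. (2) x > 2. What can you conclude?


Modus ponens: from (P → Q) and P, infer Q.
P = 'x > 2' is asserted, and P → Q holds, so Q follows.

x > 1.


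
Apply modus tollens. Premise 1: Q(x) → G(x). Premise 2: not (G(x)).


Modus tollens: from (P → Q) and ¬Q, infer ¬P.
Q = 'G(x)' is denied; since P → Q, P must also fail.

Not (Q(x)).


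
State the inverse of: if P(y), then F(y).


The inverse of (P → Q) is (¬P → ¬Q). It is equivalent to the converse, not to the original.
Here P = 'P(y)' and Q = 'F(y)'.

If not (P(y)), then not (F(y)).


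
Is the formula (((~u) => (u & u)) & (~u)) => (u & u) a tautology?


Build the truth table over {u}:
u | φ
-----
False | True
True | True
Every row evaluates to true.

Yes, it is a tautology.


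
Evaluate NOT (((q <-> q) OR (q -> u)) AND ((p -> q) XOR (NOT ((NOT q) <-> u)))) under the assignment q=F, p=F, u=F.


Substitute q=F, p=F, u=F:
q <-> q = F <-> F = T
q -> u = F -> F = T
(q <-> q) OR (q -> u) = T OR T = T
p -> q = F -> F = T
NOT q = T
(NOT q) <-> u = T <-> F = F
NOT ((NOT q) <-> u) = T
(p -> q) XOR (NOT ((NOT q) <-> u)) = T XOR T = F
((q <-> q) OR (q -> u)) AND ((p -> q) XOR (NOT ((NOT q) <-> u))) = T AND F = F
NOT (((q <-> q) OR (q -> u)) AND ((p -> q) XOR (NOT ((NOT q) <-> u)))) = T

T


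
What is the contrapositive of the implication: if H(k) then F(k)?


The contrapositive of (P → Q) is (¬Q → ¬P); it is logically equivalent to the original.
Here P = 'H(k)' and Q = 'F(k)'.

If not (F(k)), then not (H(k)).


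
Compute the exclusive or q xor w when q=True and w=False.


Exclusive or is true when exactly one operand is true.
Substitute: q=True, w=False.
True xor False evaluates to True.

True


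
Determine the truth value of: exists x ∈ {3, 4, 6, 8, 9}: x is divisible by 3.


Evaluate the predicate on each element: 3:True, 4:False, 6:True, 8:False, 9:True.
Witness x = 3 satisfies the predicate.

True


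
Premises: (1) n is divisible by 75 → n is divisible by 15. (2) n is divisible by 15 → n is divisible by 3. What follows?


Hypothetical syllogism: from (P → Q) and (Q → R), infer (P → R).
Chain the two implications through the shared middle term 'n is divisible by 15'.

n is divisible by 75 → n is divisible by 3


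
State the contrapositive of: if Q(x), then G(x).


The contrapositive of (P → Q) is (¬Q → ¬P); it is logically equivalent to the original.
Here P = 'Q(x)' and Q = 'G(x)'.

If not (G(x)), then not (Q(x)).


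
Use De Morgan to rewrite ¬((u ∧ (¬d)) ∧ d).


De Morgan: the negation of a conjunction is the disjunction of the negations.
Distribute ¬ across ∧, flipping it to ∨, and negate each literal.

((¬u) ∨ d) ∨ (¬d)


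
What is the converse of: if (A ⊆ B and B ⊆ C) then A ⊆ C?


The converse of (P → Q) is (Q → P). It is not in general equivalent to the original.
Here P = '(A ⊆ B and B ⊆ C)' and Q = 'A ⊆ C'.

If A ⊆ C, then (A ⊆ B and B ⊆ C).


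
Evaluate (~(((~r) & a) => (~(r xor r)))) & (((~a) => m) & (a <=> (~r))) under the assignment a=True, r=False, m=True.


Substitute a=True, r=False, m=True:
… (earlier sub-steps elided)
r xor r = False xor False = False
~(r xor r) = True
((~r) & a) => (~(r xor r)) = True => True = True
~(((~r) & a) => (~(r xor r))) = False
~a = False
(~a) => m = False => True = True
~r = True
a <=> (~r) = True <=> True = True
((~a) => m) & (a <=> (~r)) = True & True = True
(~(((~r) & a) => (~(r xor r)))) & (((~a) => m) & (a <=> (~r))) = False & True = False

False


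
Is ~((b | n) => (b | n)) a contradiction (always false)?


Truth table over {b, n}:
b | n | φ
---------
False | False | False
True | False | False
False | True | False
True | True | False
Every row is false.

Yes, it is a contradiction.


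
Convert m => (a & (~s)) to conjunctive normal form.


Step 1: Rewrite m → (a ∧ (¬s)) as ¬m ∨ (a ∧ (¬s)).
Step 2: Distribute ∨ over ∧.

((~m) | a) & ((~m) | (~s))


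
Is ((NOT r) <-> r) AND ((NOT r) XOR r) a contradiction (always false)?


Truth table over {r}:
r | φ
-----
F | F
T | F
Every row is false.

Yes, it is a contradiction.


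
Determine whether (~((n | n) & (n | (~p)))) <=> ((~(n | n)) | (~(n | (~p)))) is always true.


Build the truth table over {n, p}:
n | p | φ
---------
False | False | True
True | False | True
False | True | True
True | True | True
Every row evaluates to true.

Yes, it is a tautology.


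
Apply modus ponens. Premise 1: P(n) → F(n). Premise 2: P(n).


Modus ponens: from (P → Q) and P, infer Q.
P = 'P(n)' is asserted, and P → Q holds, so Q follows.

F(n).


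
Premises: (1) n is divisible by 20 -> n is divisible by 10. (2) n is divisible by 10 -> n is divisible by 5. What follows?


Hypothetical syllogism: from (P → Q) and (Q → R), infer (P → R).
Chain the two implications through the shared middle term 'n is divisible by 10'.

n is divisible by 20 -> n is divisible by 5


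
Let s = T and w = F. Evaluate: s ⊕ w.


Exclusive or is true when exactly one operand is true.
Substitute: s=T, w=F.
T ⊕ F evaluates to T.

T


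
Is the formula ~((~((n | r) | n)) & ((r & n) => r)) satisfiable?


Search for a satisfying assignment over {n, r}.
Try n=True, r=False: the formula evaluates to True.
A satisfying assignment exists.

Satisfiable.


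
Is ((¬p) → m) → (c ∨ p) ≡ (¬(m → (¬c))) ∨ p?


Compare truth tables:
c | m | p | φ | ψ
-----------------
F | F | F | T | F
T | F | F | T | F
F | T | F | F | F
T | T | F | T | T
F | F | T | T | T
T | F | T | T | T
F | T | T | T | T
T | T | T | T | T
They differ at row 1 (c=F, m=F, p=F): φ=T but ψ=F.

No, they are not logically equivalent.


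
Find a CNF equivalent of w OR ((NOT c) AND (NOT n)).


Step 1: Distribute ∨ over ∧: w ∨ ((¬c) ∧ (¬n)) = (w ∨ (¬c)) ∧ (w ∨ (¬n)).

(w OR (NOT c)) AND (w OR (NOT n))


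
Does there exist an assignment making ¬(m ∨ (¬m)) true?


Check all 2 assignments over {m}:
m | φ
-----
F | F
T | F
No assignment makes the formula true.

Unsatisfiable.


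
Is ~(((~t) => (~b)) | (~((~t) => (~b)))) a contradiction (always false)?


Truth table over {b, t}:
b | t | φ
---------
False | False | False
True | False | False
False | True | False
True | True | False
Every row is false.

Yes, it is a contradiction.


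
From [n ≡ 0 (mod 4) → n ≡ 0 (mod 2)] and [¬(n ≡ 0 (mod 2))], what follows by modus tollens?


Modus tollens: from (P → Q) and ¬Q, infer ¬P.
Q = 'n ≡ 0 (mod 2)' is denied; since P → Q, P must also fail.

Not (n ≡ 0 (mod 4)).


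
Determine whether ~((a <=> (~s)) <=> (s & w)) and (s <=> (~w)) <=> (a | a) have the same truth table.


Compare truth tables:
a | s | w | φ | ψ
-----------------
False | False | False | False | True
True | False | False | True | False
False | True | False | True | False
True | True | False | False | True
False | False | True | False | False
True | False | True | True | True
False | True | True | False | True
True | True | True | True | False
They differ at row 1 (a=False, s=False, w=False): φ=False but ψ=True.

No, they are not logically equivalent.


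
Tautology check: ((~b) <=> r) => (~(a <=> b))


Build the truth table over {a, b, r}:
a | b | r | φ
-------------
False | False | False | True
True | False | False | True
False | True | False | True
True | True | False | False
False | False | True | False
True | False | True | True
False | True | True | True
True | True | True | True
Counterexample at row 4: with a=True, b=True, r=False, the formula is False.

No, it is not a tautology.


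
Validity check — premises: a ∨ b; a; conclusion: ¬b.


This is affirming a disjunct (fallacy). There exist truth assignments where the premises are all true but the conclusion is false.

Invalid.


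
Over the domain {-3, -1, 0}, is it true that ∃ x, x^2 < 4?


Evaluate the predicate on each element: -3:F, -1:T, 0:T.
Witness x = -1 satisfies the predicate.

T


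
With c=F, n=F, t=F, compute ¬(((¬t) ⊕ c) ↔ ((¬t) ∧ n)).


Substitute c=F, n=F, t=F:
¬t = T
(¬t) ⊕ c = T ⊕ F = T
¬t = T
(¬t) ∧ n = T ∧ F = F
((¬t) ⊕ c) ↔ ((¬t) ∧ n) = T ↔ F = F
¬(((¬t) ⊕ c) ↔ ((¬t) ∧ n)) = T

T


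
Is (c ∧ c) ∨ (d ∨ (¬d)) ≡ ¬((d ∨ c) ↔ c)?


Compare truth tables:
c | d | φ | ψ
-------------
F | F | T | F
T | F | T | F
F | T | T | T
T | T | T | F
They differ at row 1 (c=F, d=F): φ=T but ψ=F.

No, they are not logically equivalent.


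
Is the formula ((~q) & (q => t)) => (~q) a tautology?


Build the truth table over {q, t}:
q | t | φ
---------
False | False | True
True | False | True
False | True | True
True | True | True
Every row evaluates to true.

Yes, it is a tautology.


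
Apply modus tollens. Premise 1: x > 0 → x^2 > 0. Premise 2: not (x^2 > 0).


Modus tollens: from (P → Q) and ¬Q, infer ¬P.
Q = 'x^2 > 0' is denied; since P → Q, P must also fail.

Not (x > 0).


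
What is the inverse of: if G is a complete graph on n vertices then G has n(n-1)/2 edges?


The inverse of (P → Q) is (¬P → ¬Q). It is equivalent to the converse, not to the original.
Here P = 'G is a complete graph on n vertices' and Q = 'G has n(n-1)/2 edges'.

If not (G is a complete graph on n vertices), then not (G has n(n-1)/2 edges).


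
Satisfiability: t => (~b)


Search for a satisfying assignment over {b, t}.
Try b=False, t=False: the formula evaluates to True.
A satisfying assignment exists.

Satisfiable.


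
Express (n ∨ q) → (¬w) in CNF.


Step 1: Rewrite as ¬(n ∨ q) ∨ (¬w) = (¬n ∧ ¬q) ∨ (¬w).
Step 2: Distribute ∨ over ∧.

((¬n) ∨ (¬w)) ∧ ((¬q) ∨ (¬w))


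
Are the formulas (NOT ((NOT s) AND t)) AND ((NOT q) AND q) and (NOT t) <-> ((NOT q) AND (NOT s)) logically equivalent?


Compare truth tables:
q | s | t | φ | ψ
-----------------
F | F | F | F | T
T | F | F | F | F
F | T | F | F | F
T | T | F | F | F
F | F | T | F | F
T | F | T | F | T
F | T | T | F | T
T | T | T | F | T
They differ at row 1 (q=F, s=F, t=F): φ=F but ψ=T.

No, they are not logically equivalent.


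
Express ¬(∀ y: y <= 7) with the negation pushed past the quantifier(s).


¬(∀ x: φ) = ∃ x: ¬φ, and ¬(∃ x: φ) = ∀ x: ¬φ.
Apply to the universal statement.

∃ y: ¬(y <= 7)


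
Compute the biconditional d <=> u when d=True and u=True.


Biconditional is true when both operands have the same truth value.
Substitute: d=True, u=True.
True <=> True evaluates to True.

True


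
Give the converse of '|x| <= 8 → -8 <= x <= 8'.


The converse of (P → Q) is (Q → P). It is not in general equivalent to the original.
Here P = '|x| <= 8' and Q = '-8 <= x <= 8'.

If -8 <= x <= 8, then |x| <= 8.


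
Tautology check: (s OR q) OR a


Build the truth table over {a, q, s}:
a | q | s | φ
-------------
F | F | F | F
T | F | F | T
F | T | F | T
T | T | F | T
F | F | T | T
T | F | T | T
F | T | T | T
T | T | T | T
Counterexample at row 1: with a=F, q=F, s=F, the formula is F.

No, it is not a tautology.


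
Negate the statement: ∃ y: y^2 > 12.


¬(∀ x: φ) = ∃ x: ¬φ, and ¬(∃ x: φ) = ∀ x: ¬φ.
Apply to the existential statement.

∀ y: ¬(y^2 > 12)


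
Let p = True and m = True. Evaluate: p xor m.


Exclusive or is true when exactly one operand is true.
Substitute: p=True, m=True.
True xor True evaluates to False.

False


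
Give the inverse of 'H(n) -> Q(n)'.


The inverse of (P → Q) is (¬P → ¬Q). It is equivalent to the converse, not to the original.
Here P = 'H(n)' and Q = 'Q(n)'.

If not (H(n)), then not (Q(n)).


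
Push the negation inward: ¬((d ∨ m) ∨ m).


De Morgan: the negation of a disjunction is the conjunction of the negations.
Distribute ¬ across ∨, flipping it to ∧, and negate each literal.

((¬d) ∧ (¬m)) ∧ (¬m)


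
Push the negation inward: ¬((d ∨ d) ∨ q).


De Morgan: the negation of a disjunction is the conjunction of the negations.
Distribute ¬ across ∨, flipping it to ∧, and negate each literal.

((¬d) ∧ (¬d)) ∧ (¬q)


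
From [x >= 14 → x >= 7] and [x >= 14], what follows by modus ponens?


Modus ponens: from (P → Q) and P, infer Q.
P = 'x >= 14' is asserted, and P → Q holds, so Q follows.

x >= 7.


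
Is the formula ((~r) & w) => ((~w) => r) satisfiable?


Search for a satisfying assignment over {r, w}.
Try r=False, w=False: the formula evaluates to True.
A satisfying assignment exists.

Satisfiable.


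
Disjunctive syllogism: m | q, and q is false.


Disjunctive syllogism: from (P ∨ Q) and ¬P, infer Q.
One disjunct, 'q', is ruled out; the other must hold.

m


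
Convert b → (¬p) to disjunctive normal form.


Step 1: Rewrite b → (¬p) as ¬b ∨ (¬p).

(¬b) ∨ (¬p)


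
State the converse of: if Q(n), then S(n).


The converse of (P → Q) is (Q → P). It is not in general equivalent to the original.
Here P = 'Q(n)' and Q = 'S(n)'.

If S(n), then Q(n).


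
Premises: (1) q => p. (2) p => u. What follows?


Hypothetical syllogism: from (P → Q) and (Q → R), infer (P → R).
Chain the two implications through the shared middle term 'p'.

q => u


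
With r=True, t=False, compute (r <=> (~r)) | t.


Substitute r=True, t=False:
~r = False
r <=> (~r) = True <=> False = False
(r <=> (~r)) | t = False | False = False

False


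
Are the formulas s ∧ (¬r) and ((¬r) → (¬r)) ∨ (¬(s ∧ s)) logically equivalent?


Compare truth tables:
r | s | φ | ψ
-------------
F | F | F | T
T | F | F | T
F | T | T | T
T | T | F | T
They differ at row 1 (r=F, s=F): φ=F but ψ=T.

No, they are not logically equivalent.


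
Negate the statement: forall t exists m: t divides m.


Negation flips each quantifier (∀↔∃) and negates the inner predicate.
¬(forall t exists m: φ) = exists t forall m: ¬φ.

exists t forall m: ~(t divides m)


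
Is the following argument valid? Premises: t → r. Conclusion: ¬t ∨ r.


This matches the form of material implication: the conclusion follows in every model of the premises.

Valid.


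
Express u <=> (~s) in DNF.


Step 1: u ↔ (¬s) is true exactly when both agree: (u ∧ (¬s)) ∨ (¬u ∧ ¬(¬s)).
Step 2: Eliminate any double negations (¬¬X = X).

(u & (~s)) | ((~u) & s)


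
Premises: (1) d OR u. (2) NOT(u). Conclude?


Disjunctive syllogism: from (P ∨ Q) and ¬P, infer Q.
One disjunct, 'u', is ruled out; the other must hold.

d


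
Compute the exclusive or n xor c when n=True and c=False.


Exclusive or is true when exactly one operand is true.
Substitute: n=True, c=False.
True xor False evaluates to True.

True


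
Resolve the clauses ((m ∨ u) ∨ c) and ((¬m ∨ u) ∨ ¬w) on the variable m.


The clauses contain complementary literals m and ¬m.
Resolution eliminates this pair and disjoins the remaining literals (merging duplicates).

((u ∨ c) ∨ ¬w)


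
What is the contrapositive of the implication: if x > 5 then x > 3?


The contrapositive of (P → Q) is (¬Q → ¬P); it is logically equivalent to the original.
Here P = 'x > 5' and Q = 'x > 3'.

If not (x > 3), then not (x > 5).


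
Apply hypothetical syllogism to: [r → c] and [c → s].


Hypothetical syllogism: from (P → Q) and (Q → R), infer (P → R).
Chain the two implications through the shared middle term 'c'.

r → s


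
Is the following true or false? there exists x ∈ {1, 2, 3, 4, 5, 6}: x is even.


Evaluate the predicate on each element: 1:F, 2:T, 3:F, 4:T, 5:F, 6:T.
Witness x = 2 satisfies the predicate.

T


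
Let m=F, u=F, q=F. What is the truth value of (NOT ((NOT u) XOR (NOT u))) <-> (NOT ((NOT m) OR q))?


Substitute m=F, u=F, q=F:
NOT u = T
NOT u = T
(NOT u) XOR (NOT u) = T XOR T = F
NOT ((NOT u) XOR (NOT u)) = T
NOT m = T
(NOT m) OR q = T OR F = T
NOT ((NOT m) OR q) = F
(NOT ((NOT u) XOR (NOT u))) <-> (NOT ((NOT m) OR q)) = T <-> F = F

F


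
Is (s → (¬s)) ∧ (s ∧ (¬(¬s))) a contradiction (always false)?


Truth table over {s}:
s | φ
-----
F | F
T | F
Every row is false.

Yes, it is a contradiction.


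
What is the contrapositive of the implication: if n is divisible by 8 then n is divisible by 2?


The contrapositive of (P → Q) is (¬Q → ¬P); it is logically equivalent to the original.
Here P = 'n is divisible by 8' and Q = 'n is divisible by 2'.

If not (n is divisible by 2), then not (n is divisible by 8).


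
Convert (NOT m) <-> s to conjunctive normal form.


Step 1: Rewrite (¬m) ↔ s as ((¬m) → s) ∧ (s → (¬m)).
Step 2: Rewrite each implication as a disjunction.
Step 3: Eliminate any double negations (¬¬X = X).

(m OR s) AND ((NOT s) OR (NOT m))


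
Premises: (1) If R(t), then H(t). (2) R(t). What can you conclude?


Modus ponens: from (P → Q) and P, infer Q.
P = 'R(t)' is asserted, and P → Q holds, so Q follows.

H(t).


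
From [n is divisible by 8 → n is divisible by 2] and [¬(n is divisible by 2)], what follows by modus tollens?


Modus tollens: from (P → Q) and ¬Q, infer ¬P.
Q = 'n is divisible by 2' is denied; since P → Q, P must also fail.

Not (n is divisible by 8).


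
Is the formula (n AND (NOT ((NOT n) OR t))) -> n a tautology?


Build the truth table over {n, t}:
n | t | φ
---------
F | F | T
T | F | T
F | T | T
T | T | T
Every row evaluates to true.

Yes, it is a tautology.


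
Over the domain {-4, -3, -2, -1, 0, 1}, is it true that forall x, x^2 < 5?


Evaluate the predicate on each element: -4:False, -3:False, -2:True, -1:True, 0:True, 1:True.
Counterexample x = -4 fails the predicate.

False


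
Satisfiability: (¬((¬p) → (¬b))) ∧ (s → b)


Search for a satisfying assignment over {b, p, s}.
Try b=T, p=F, s=F: the formula evaluates to T.
A satisfying assignment exists.

Satisfiable.
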